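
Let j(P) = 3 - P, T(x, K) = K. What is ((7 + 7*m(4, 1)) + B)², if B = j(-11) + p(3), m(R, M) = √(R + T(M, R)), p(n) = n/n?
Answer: 876 + 616*√2 ≈ 1747.2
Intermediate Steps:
p(n) = 1
m(R, M) = √2*√R (m(R, M) = √(R + R) = √(2*R) = √2*√R)
B = 15 (B = (3 - 1*(-11)) + 1 = (3 + 11) + 1 = 14 + 1 = 15)
((7 + 7*m(4, 1)) + B)² = ((7 + 7*(√2*√4)) + 15)² = ((7 + 7*(√2*2)) + 15)² = ((7 + 7*(2*√2)) + 15)² = ((7 + 14*√2) + 15)² = (22 + 14*√2)²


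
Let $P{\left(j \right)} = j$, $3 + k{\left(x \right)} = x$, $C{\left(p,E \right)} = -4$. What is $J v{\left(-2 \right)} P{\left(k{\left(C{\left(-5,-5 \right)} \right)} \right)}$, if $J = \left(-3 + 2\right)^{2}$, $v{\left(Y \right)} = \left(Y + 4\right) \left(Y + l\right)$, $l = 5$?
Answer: $-42$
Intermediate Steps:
$k{\left(x \right)} = -3 + x$
$v{\left(Y \right)} = \left(4 + Y\right) \left(5 + Y\right)$ ($v{\left(Y \right)} = \left(Y + 4\right) \left(Y + 5\right) = \left(4 + Y\right) \left(5 + Y\right)$)
$J = 1$ ($J = \left(-1\right)^{2} = 1$)
$J v{\left(-2 \right)} P{\left(k{\left(C{\left(-5,-5 \right)} \right)} \right)} = 1 \left(20 + \left(-2\right)^{2} + 9 \left(-2\right)\right) \left(-3 - 4\right) = 1 \left(20 + 4 - 18\right) \left(-7\right) = 1 \cdot 6 \left(-7\right) = 6 \left(-7\right) = -42$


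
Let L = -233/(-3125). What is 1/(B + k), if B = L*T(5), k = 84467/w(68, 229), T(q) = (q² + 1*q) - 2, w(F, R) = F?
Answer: 212500/264403007 ≈ 0.00080370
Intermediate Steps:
L = 233/3125 (L = -233*(-1/3125) = 233/3125 ≈ 0.074560)
T(q) = -2 + q + q² (T(q) = (q² + q) - 2 = (q + q²) - 2 = -2 + q + q²)
k = 84467/68 ≈ 1242.2
B = 6524/3125 (B = 233*(-2 + 5 + 5²)/3125 = 233*(-2 + 5 + 25)/3125 = (233/3125)*28 = 6524/3125 ≈ 2.0877)
1/(B + k) = 1/(6524/3125 + 84467/68) = 1/(264403007/212500) = 212500/264403007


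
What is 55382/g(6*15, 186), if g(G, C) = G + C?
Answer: 27691/138 ≈ 200.66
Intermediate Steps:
g(G, C) = C + G
55382/g(6*15, 186) = 55382/(186 + 6*15) = 55382/(186 + 90) = 55382/276 = 55382*(1/276) = 27691/138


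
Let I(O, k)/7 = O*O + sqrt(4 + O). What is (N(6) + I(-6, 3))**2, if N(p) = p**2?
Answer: 82846 + 4032*I*sqrt(2) ≈ 82846.0 + 5702.1*I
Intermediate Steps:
I(O, k) = 7*O**2 + 7*sqrt(4 + O) (I(O, k) = 7*(O*O + sqrt(4 + O)) = 7*(O**2 + sqrt(4 + O)) = 7*O**2 + 7*sqrt(4 + O))
(N(6) + I(-6, 3))**2 = (6**2 + (7*(-6)**2 + 7*sqrt(4 - 6)))**2 = (36 + (7*36 + 7*sqrt(-2)))**2 = (36 + (252 + 7*(I*sqrt(2))))**2 = (36 + (252 + 7*I*sqrt(2)))**2 = (288 + 7*I*sqrt(2))**2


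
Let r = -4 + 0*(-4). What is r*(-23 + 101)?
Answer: -312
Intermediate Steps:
r = -4 (r = -4 + 0 = -4)
r*(-23 + 101) = -4*(-23 + 101) = -4*78 = -312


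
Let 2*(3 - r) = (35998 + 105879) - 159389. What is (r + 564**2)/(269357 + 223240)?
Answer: 326855/492597 ≈ 0.66353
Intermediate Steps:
r = 8759 (r = 3 - ((35998 + 105879) - 159389)/2 = 3 - (141877 - 159389)/2 = 3 - 1/2*(-17512) = 3 + 8756 = 8759)
(r + 564**2)/(269357 + 223240) = (8759 + 564**2)/(269357 + 223240) = (8759 + 318096)/492597 = 326855*(1/492597) = 326855/492597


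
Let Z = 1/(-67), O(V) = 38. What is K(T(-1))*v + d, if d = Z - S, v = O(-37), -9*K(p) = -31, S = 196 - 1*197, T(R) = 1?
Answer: 79520/603 ≈ 131.87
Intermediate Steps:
S = -1 (S = 196 - 197 = -1)
Z = -1/67 ≈ -0.014925
K(p) = 31/9 (K(p) = -⅑*(-31) = 31/9)
v = 38
d = 66/67 (d = -1/67 - 1*(-1) = -1/67 + 1 = 66/67 ≈ 0.98507)
K(T(-1))*v + d = (31/9)*38 + 66/67 = 1178/9 + 66/67 = 79520/603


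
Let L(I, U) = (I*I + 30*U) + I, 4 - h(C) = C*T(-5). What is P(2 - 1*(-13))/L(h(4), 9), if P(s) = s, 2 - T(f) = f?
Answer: 5/274 ≈ 0.018248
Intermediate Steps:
T(f) = 2 - f
h(C) = 4 - 7*C (h(C) = 4 - C*(2 - 1*(-5)) = 4 - C*(2 + 5) = 4 - C*7 = 4 - 7*C)
L(I, U) = I + I² + 30*U (L(I, U) = (I² + 30*U) + I = I + I² + 30*U)
P(2 - 1*(-13))/L(h(4), 9) = (2 - 1*(-13))/((4 - 7*4) + (4 - 7*4)² + 30*9) = (2 + 13)/((4 - 28) + (4 - 28)² + 270) = 15/(-24 + (-24)² + 270) = 15/(-24 + 576 + 270) = 15/822 = 15*(1/822) = 5/274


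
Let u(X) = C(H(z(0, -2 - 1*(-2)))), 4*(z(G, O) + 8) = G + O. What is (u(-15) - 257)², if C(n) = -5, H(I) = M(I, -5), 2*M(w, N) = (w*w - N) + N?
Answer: 68644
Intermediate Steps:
M(w, N) = w²/2 (M(w, N) = ((w*w - N) + N)/2 = ((w² - N) + N)/2 = w²/2)
z(G, O) = -8 + G/4 + O/4 (z(G, O) = -8 + (G + O)/4 = -8 + (G/4 + O/4) = -8 + G/4 + O/4)
H(I) = I²/2
u(X) = -5
(u(-15) - 257)² = (-5 - 257)² = (-262)² = 68644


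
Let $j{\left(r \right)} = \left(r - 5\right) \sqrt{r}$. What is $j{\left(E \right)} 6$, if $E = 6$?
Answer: $6 \sqrt{6} \approx 14.697$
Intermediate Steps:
$j{\left(r \right)} = \sqrt{r} \left(-5 + r\right)$ ($j{\left(r \right)} = \left(r - 5\right) \sqrt{r} = \left(-5 + r\right) \sqrt{r} = \sqrt{r} \left(-5 + r\right)$)
$j{\left(E \right)} 6 = \sqrt{6} \left(-5 + 6\right) 6 = \sqrt{6} \cdot 1 \cdot 6 = \sqrt{6} \cdot 6 = 6 \sqrt{6}$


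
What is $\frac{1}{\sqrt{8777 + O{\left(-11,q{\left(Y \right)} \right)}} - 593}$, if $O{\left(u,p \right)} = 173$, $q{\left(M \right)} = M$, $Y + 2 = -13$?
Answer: $- \frac{593}{342699} - \frac{5 \sqrt{358}}{342699} \approx -0.0020064$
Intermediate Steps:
$Y = -15$ ($Y = -2 - 13 = -15$)
$\frac{1}{\sqrt{8777 + O{\left(-11,q{\left(Y \right)} \right)}} - 593} = \frac{1}{\sqrt{8777 + 173} - 593} = \frac{1}{\sqrt{8950} - 593} = \frac{1}{5 \sqrt{358} - 593} = \frac{1}{-593 + 5 \sqrt{358}}$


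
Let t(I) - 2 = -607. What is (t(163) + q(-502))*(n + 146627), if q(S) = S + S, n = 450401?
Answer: -960618052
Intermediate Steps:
q(S) = 2*S
t(I) = -605 (t(I) = 2 - 607 = -605)
(t(163) + q(-502))*(n + 146627) = (-605 + 2*(-502))*(450401 + 146627) = (-605 - 1004)*597028 = -1609*597028 = -960618052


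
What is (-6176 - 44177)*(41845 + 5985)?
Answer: -2408383990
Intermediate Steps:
(-6176 - 44177)*(41845 + 5985) = -50353*47830 = -2408383990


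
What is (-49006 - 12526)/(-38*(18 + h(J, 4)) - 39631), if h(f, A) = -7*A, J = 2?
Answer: 61532/39251 ≈ 1.5677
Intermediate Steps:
(-49006 - 12526)/(-38*(18 + h(J, 4)) - 39631) = (-49006 - 12526)/(-38*(18 - 7*4) - 39631) = -61532/(-38*(18 - 28) - 39631) = -61532/(-38*(-10) - 39631) = -61532/(380 - 39631) = -61532/(-39251) = -61532*(-1/39251) = 61532/39251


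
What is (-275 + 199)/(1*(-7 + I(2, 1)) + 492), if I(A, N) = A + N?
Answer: -19/122 ≈ -0.15574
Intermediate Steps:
(-275 + 199)/(1*(-7 + I(2, 1)) + 492) = (-275 + 199)/(1*(-7 + (2 + 1)) + 492) = -76/(1*(-7 + 3) + 492) = -76/(1*(-4) + 492) = -76/(-4 + 492) = -76/488 = -76*1/488 = -19/122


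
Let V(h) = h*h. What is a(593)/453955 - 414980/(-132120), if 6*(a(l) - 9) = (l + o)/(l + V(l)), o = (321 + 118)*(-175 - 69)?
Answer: 221188518528629/70420848335244 ≈ 3.1410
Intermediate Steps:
V(h) = h²
o = -107116 (o = 439*(-244) = -107116)
a(l) = 9 + (-107116 + l)/(6*(l + l²)) (a(l) = 9 + ((l - 107116)/(l + l²))/6 = 9 + ((-107116 + l)/(l + l²))/6 = 9 + (-107116 + l)/(6*(l + l²)))
a(593)/453955 - 414980/(-132120) = ((⅙)*(-107116 + 54*593² + 55*593)/(593*(1 + 593)))/453955 - 414980/(-132120) = ((⅙)*(1/593)*(-107116 + 54*351649 + 32615)/594)*(1/453955) - 414980*(-1/132120) = ((⅙)*(1/593)*(1/594)*(-107116 + 18989046 + 32615))*(1/453955) + 20749/6606 = ((⅙)*(1/593)*(1/594)*18914545)*(1/453955) + 20749/6606 = (18914545/2113452)*(1/453955) + 20749/6606 = 3782909/191882420532 + 20749/6606 = 221188518528629/70420848335244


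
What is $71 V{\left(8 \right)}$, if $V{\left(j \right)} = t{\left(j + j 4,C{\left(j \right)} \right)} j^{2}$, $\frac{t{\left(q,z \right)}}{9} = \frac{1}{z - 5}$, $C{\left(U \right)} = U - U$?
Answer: $- \frac{40896}{5} \approx -8179.2$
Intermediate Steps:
$C{\left(U \right)} = 0$
$t{\left(q,z \right)} = \frac{9}{-5 + z}$ ($t{\left(q,z \right)} = \frac{9}{z - 5} = \frac{9}{-5 + z}$)
$V{\left(j \right)} = - \frac{9 j^{2}}{5}$ ($V{\left(j \right)} = \frac{9}{-5 + 0} j^{2} = \frac{9}{-5} j^{2} = 9 \left(- \frac{1}{5}\right) j^{2} = - \frac{9 j^{2}}{5}$)
$71 V{\left(8 \right)} = 71 \left(- \frac{9 \cdot 8^{2}}{5}\right) = 71 \left(\left(- \frac{9}{5}\right) 64\right) = 71 \left(- \frac{576}{5}\right) = - \frac{40896}{5}$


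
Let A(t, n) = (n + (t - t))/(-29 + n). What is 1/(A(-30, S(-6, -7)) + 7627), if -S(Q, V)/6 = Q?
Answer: 7/53425 ≈ 0.00013102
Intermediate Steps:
S(Q, V) = -6*Q
A(t, n) = n/(-29 + n) (A(t, n) = (n + 0)/(-29 + n) = n/(-29 + n))
1/(A(-30, S(-6, -7)) + 7627) = 1/((-6*(-6))/(-29 - 6*(-6)) + 7627) = 1/(36/(-29 + 36) + 7627) = 1/(36/7 + 7627) = 1/(53425/7) = 7/53425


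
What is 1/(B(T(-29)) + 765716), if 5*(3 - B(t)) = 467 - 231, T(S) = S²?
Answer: 5/3828359 ≈ 1.3060e-6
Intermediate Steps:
B(t) = -221/5 (B(t) = 3 - (467 - 231)/5 = 3 - ⅕*236 = 3 - 236/5 = -221/5)
1/(B(T(-29)) + 765716) = 1/(-221/5 + 765716) = 1/(3828359/5) = 5/3828359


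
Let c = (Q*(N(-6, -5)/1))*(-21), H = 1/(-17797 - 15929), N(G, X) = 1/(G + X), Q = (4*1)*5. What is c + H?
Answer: 1287719/33726 ≈ 38.182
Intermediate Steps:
Q = 20 (Q = 4*5 = 20)
H = -1/33726 (H = 1/(-33726) = -1/33726 ≈ -2.9651e-5)
c = 420/11 (c = (20*(1/(-6 - 5*1)))*(-21) = (20*(1/(-11)))*(-21) = (20*(-1/11*1))*(-21) = (20*(-1/11))*(-21) = -20/11*(-21) = 420/11 ≈ 38.182)
c + H = 420/11 - 1/33726 = 1287719/33726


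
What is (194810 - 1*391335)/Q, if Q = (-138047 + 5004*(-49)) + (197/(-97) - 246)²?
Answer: 264157675/432442558 ≈ 0.61085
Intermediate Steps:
Q = -3027097906/9409 (Q = (-138047 - 245196) + (197*(-1/97) - 246)² = -383243 + (-197/97 - 246)² = -383243 + (-24059/97)² = -383243 + 578835481/9409 = -3027097906/9409 ≈ -3.2172e+5)
(194810 - 1*391335)/Q = (194810 - 1*391335)/(-3027097906/9409) = (194810 - 391335)*(-9409/3027097906) = -196525*(-9409/3027097906) = 264157675/432442558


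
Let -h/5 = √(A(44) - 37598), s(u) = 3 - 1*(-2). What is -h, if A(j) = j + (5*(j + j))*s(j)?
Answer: 5*I*√35354 ≈ 940.13*I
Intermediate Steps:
s(u) = 5 (s(u) = 3 + 2 = 5)
A(j) = 51*j (A(j) = j + (5*(j + j))*5 = j + (5*(2*j))*5 = j + (10*j)*5 = j + 50*j = 51*j)
h = -5*I*√35354 (h = -5*√(51*44 - 37598) = -5*√(2244 - 37598) = -5*I*√35354 ≈ -940.13*I)
-h = -(-5)*I*√35354 = 5*I*√35354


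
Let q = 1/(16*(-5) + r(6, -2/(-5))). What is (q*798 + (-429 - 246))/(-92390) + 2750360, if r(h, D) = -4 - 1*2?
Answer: 5463273863312/1986385 ≈ 2.7504e+6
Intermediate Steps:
r(h, D) = -6 (r(h, D) = -4 - 2 = -6)
q = -1/86 (q = 1/(16*(-5) - 6) = 1/(-80 - 6) = 1/(-86) = -1/86 ≈ -0.011628)
(q*798 + (-429 - 246))/(-92390) + 2750360 = (-1/86*798 + (-429 - 246))/(-92390) + 2750360 = (-399/43 - 675)*(-1/92390) + 2750360 = -29424/43*(-1/92390) + 2750360 = 14712/1986385 + 2750360 = 5463273863312/1986385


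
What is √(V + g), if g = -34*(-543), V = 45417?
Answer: √63879 ≈ 252.74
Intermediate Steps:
g = 18462
√(V + g) = √(45417 + 18462) = √63879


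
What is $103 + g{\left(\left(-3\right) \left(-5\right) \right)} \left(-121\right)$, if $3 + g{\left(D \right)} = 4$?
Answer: $-18$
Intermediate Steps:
$g{\left(D \right)} = 1$ ($g{\left(D \right)} = -3 + 4 = 1$)
$103 + g{\left(\left(-3\right) \left(-5\right) \right)} \left(-121\right) = 103 + 1 \left(-121\right) = 103 - 121 = -18$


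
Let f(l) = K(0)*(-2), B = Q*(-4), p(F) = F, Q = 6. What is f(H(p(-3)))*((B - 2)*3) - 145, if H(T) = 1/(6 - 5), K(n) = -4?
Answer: -769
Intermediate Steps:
B = -24 (B = 6*(-4) = -24)
H(T) = 1 (H(T) = 1/1 = 1)
f(l) = 8 (f(l) = -4*(-2) = 8)
f(H(p(-3)))*((B - 2)*3) - 145 = 8*((-24 - 2)*3) - 145 = 8*(-26*3) - 145 = 8*(-78) - 145 = -624 - 145 = -769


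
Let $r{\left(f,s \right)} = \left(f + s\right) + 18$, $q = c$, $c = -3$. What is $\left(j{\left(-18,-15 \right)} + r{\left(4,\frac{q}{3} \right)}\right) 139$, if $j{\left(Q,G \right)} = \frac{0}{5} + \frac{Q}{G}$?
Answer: $\frac{15429}{5} \approx 3085.8$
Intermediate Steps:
$j{\left(Q,G \right)} = \frac{Q}{G}$ ($j{\left(Q,G \right)} = 0 \cdot \frac{1}{5} + \frac{Q}{G} = 0 + \frac{Q}{G} = \frac{Q}{G}$)
$q = -3$
$r{\left(f,s \right)} = 18 + f + s$
$\left(j{\left(-18,-15 \right)} + r{\left(4,\frac{q}{3} \right)}\right) 139 = \left(- \frac{18}{-15} + \left(18 + 4 - \frac{3}{3}\right)\right) 139 = \left(\left(-18\right) \left(- \frac{1}{15}\right) + \left(18 + 4 - 1\right)\right) 139 = \left(\frac{6}{5} + \left(18 + 4 - 1\right)\right) 139 = \left(\frac{6}{5} + 21\right) 139 = \frac{111}{5} \cdot 139 = \frac{15429}{5}$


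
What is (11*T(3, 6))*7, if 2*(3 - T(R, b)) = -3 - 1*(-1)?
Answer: 308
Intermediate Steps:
T(R, b) = 4 (T(R, b) = 3 - (-3 - 1*(-1))/2 = 3 - (-3 + 1)/2 = 3 - ½*(-2) = 3 + 1 = 4)
(11*T(3, 6))*7 = (11*4)*7 = 44*7 = 308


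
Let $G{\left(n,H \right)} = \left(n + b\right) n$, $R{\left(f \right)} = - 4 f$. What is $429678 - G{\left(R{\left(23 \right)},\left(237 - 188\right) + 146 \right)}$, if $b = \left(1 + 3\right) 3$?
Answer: $422318$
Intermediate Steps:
$b = 12$ ($b = 4 \cdot 3 = 12$)
$G{\left(n,H \right)} = n \left(12 + n\right)$ ($G{\left(n,H \right)} = \left(n + 12\right) n = \left(12 + n\right) n = n \left(12 + n\right)$)
$429678 - G{\left(R{\left(23 \right)},\left(237 - 188\right) + 146 \right)} = 429678 - \left(-4\right) 23 \left(12 - 92\right) = 429678 - - 92 \left(12 - 92\right) = 429678 - \left(-92\right) \left(-80\right) = 429678 - 7360 = 422318$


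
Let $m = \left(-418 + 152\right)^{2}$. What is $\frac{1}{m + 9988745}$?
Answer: $\frac{1}{10059501} \approx 9.9408 \cdot 10^{-8}$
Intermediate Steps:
$m = 70756$ ($m = \left(-266\right)^{2} = 70756$)
$\frac{1}{m + 9988745} = \frac{1}{70756 + 9988745} = \frac{1}{10059501}$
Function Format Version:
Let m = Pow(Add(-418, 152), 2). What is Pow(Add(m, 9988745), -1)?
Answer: Rational(1, 10059501) ≈ 9.9408e-8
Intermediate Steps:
m = 70756 (m = Pow(-266, 2) = 70756)
Pow(Add(m, 9988745), -1) = Pow(Add(70756, 9988745), -1) = Pow(10059501, -1) = Rational(1, 10059501)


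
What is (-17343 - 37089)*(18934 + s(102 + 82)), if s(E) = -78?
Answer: -1026369792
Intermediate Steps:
(-17343 - 37089)*(18934 + s(102 + 82)) = (-17343 - 37089)*(18934 - 78) = -54432*18856 = -1026369792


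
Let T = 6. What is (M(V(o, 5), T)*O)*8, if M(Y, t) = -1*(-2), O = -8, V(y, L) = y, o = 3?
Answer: -128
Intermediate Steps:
M(Y, t) = 2
(M(V(o, 5), T)*O)*8 = (2*(-8))*8 = -16*8 = -128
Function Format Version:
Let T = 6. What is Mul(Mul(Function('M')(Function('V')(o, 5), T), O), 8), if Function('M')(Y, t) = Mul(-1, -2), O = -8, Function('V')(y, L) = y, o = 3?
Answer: -128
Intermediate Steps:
Function('M')(Y, t) = 2
Mul(Mul(Function('M')(Function('V')(o, 5), T), O), 8) = Mul(Mul(2, -8), 8) = Mul(-16, 8) = -128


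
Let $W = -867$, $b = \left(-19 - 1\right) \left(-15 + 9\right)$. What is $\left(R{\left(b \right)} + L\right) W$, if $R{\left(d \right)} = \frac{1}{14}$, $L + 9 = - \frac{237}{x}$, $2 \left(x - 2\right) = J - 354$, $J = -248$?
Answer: $\frac{29527419}{4186} \approx 7053.9$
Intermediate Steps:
$x = -299$ ($x = 2 + \frac{-248 - 354}{2} = 2 + \frac{1}{2} \left(-602\right) = 2 - 301 = -299$)
$b = 120$ ($b = \left(-20\right) \left(-6\right) = 120$)
$L = - \frac{2454}{299}$ ($L = -9 - \frac{237}{-299} = -9 - - \frac{237}{299} = -9 + \frac{237}{299} = - \frac{2454}{299} \approx -8.2074$)
$R{\left(d \right)} = \frac{1}{14}$
$\left(R{\left(b \right)} + L\right) W = \left(\frac{1}{14} - \frac{2454}{299}\right) \left(-867\right) = \left(- \frac{34057}{4186}\right) \left(-867\right) = \frac{29527419}{4186}$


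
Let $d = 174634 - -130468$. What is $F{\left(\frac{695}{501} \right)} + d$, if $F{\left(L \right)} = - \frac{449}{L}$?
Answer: $\frac{211820941}{695} \approx 3.0478 \cdot 10^{5}$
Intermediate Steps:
$d = 305102$ ($d = 174634 + 130468 = 305102$)
$F{\left(\frac{695}{501} \right)} + d = - \frac{449}{695 \cdot \frac{1}{501}} + 305102 = - \frac{449}{\frac{695}{501}} + 305102 = \left(-449\right) \frac{501}{695} + 305102 = - \frac{224949}{695} + 305102 = \frac{211820941}{695}$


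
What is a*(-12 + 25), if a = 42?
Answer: 546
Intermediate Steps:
a*(-12 + 25) = 42*(-12 + 25) = 42*13 = 546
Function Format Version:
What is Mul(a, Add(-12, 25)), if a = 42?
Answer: 546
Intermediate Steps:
Mul(a, Add(-12, 25)) = Mul(42, Add(-12, 25)) = Mul(42, 13) = 546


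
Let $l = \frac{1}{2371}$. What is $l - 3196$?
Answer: $- \frac{7577715}{2371} \approx -3196.0$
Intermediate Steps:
$l = \frac{1}{2371} \approx 0.00042176$
$l - 3196 = \frac{1}{2371} - 3196 = - \frac{7577715}{2371}$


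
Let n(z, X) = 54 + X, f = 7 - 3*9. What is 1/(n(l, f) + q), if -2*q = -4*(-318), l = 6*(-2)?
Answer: -1/602 ≈ -0.0016611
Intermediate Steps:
l = -12
f = -20 (f = 7 - 27 = -20)
q = -636 (q = -(-2)*(-318) = -½*1272 = -636)
1/(n(l, f) + q) = 1/((54 - 20) - 636) = 1/(34 - 636) = 1/(-602) = -1/602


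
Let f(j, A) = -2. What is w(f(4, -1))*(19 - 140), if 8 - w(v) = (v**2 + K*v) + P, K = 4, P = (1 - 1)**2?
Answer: -1452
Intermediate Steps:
P = 0 (P = 0**2 = 0)
w(v) = 8 - v**2 - 4*v (w(v) = 8 - ((v**2 + 4*v) + 0) = 8 - (v**2 + 4*v) = 8 + (-v**2 - 4*v) = 8 - v**2 - 4*v)
w(f(4, -1))*(19 - 140) = (8 - 1*(-2)**2 - 4*(-2))*(19 - 140) = (8 - 1*4 + 8)*(-121) = (8 - 4 + 8)*(-121) = 12*(-121) = -1452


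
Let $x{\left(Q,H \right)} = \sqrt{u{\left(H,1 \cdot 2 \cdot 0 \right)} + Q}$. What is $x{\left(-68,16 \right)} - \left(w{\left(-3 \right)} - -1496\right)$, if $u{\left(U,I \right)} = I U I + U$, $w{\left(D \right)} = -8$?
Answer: $-1488 + 2 i \sqrt{13} \approx -1488.0 + 7.2111 i$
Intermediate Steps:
$u{\left(U,I \right)} = U + U I^{2}$ ($u{\left(U,I \right)} = U I^{2} + U = U + U I^{2}$)
$x{\left(Q,H \right)} = \sqrt{H + Q}$ ($x{\left(Q,H \right)} = \sqrt{H \left(1 + \left(1 \cdot 2 \cdot 0\right)^{2}\right) + Q} = \sqrt{H \left(1 + \left(2 \cdot 0\right)^{2}\right) + Q} = \sqrt{H \left(1 + 0^{2}\right) + Q} = \sqrt{H \left(1 + 0\right) + Q} = \sqrt{H 1 + Q} = \sqrt{H + Q}$)
$x{\left(-68,16 \right)} - \left(w{\left(-3 \right)} - -1496\right) = \sqrt{16 - 68} - \left(-8 - -1496\right) = \sqrt{-52} - \left(-8 + 1496\right) = 2 i \sqrt{13} - 1488 = -1488 + 2 i \sqrt{13}$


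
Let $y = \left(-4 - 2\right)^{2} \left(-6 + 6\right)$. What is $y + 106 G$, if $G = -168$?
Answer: $-17808$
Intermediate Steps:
$y = 0$ ($y = \left(-6\right)^{2} \cdot 0 = 36 \cdot 0 = 0$)
$y + 106 G = 0 + 106 \left(-168\right) = 0 - 17808 = -17808$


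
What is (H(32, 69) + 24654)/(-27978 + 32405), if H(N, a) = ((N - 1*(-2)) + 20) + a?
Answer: 24777/4427 ≈ 5.5968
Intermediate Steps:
H(N, a) = 22 + N + a (H(N, a) = ((N + 2) + 20) + a = ((2 + N) + 20) + a = (22 + N) + a = 22 + N + a)
(H(32, 69) + 24654)/(-27978 + 32405) = ((22 + 32 + 69) + 24654)/(-27978 + 32405) = (123 + 24654)/4427 = 24777*(1/4427) = 24777/4427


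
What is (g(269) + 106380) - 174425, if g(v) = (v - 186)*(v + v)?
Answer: -23391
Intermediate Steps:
g(v) = 2*v*(-186 + v) (g(v) = (-186 + v)*(2*v) = 2*v*(-186 + v))
(g(269) + 106380) - 174425 = (2*269*(-186 + 269) + 106380) - 174425 = (2*269*83 + 106380) - 174425 = (44654 + 106380) - 174425 = 151034 - 174425 = -23391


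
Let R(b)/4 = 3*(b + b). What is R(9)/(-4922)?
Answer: -108/2461 ≈ -0.043885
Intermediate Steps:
R(b) = 24*b (R(b) = 4*(3*(b + b)) = 4*(3*(2*b)) = 4*(6*b) = 24*b)
R(9)/(-4922) = (24*9)/(-4922) = 216*(-1/4922) = -108/2461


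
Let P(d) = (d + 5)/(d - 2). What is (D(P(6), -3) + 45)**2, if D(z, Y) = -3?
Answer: 1764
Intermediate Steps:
P(d) = (5 + d)/(-2 + d)
(D(P(6), -3) + 45)**2 = (-3 + 45)**2 = 42**2 = 1764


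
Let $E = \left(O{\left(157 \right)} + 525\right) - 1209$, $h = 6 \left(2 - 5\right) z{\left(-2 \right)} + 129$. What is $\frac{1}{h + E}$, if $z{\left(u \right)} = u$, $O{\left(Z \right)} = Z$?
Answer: $- \frac{1}{362} \approx -0.0027624$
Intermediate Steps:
$h = 165$ ($h = 6 \left(2 - 5\right) \left(-2\right) + 129 = 6 \left(-3\right) \left(-2\right) + 129 = \left(-18\right) \left(-2\right) + 129 = 36 + 129 = 165$)
$E = -527$ ($E = \left(157 + 525\right) - 1209 = 682 - 1209 = -527$)
$\frac{1}{h + E} = \frac{1}{165 - 527} = \frac{1}{-362} = - \frac{1}{362}$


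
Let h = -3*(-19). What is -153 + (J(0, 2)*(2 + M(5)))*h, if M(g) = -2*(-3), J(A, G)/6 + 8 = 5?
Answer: -8361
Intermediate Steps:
J(A, G) = -18 (J(A, G) = -48 + 6*5 = -48 + 30 = -18)
M(g) = 6
h = 57
-153 + (J(0, 2)*(2 + M(5)))*h = -153 - 18*(2 + 6)*57 = -153 - 18*8*57 = -153 - 144*57 = -153 - 8208 = -8361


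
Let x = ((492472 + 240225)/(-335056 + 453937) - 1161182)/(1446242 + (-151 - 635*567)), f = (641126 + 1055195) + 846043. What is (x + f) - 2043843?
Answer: 9194860740627343/18444319218 ≈ 4.9852e+5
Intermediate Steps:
f = 2542364 (f = 1696321 + 846043 = 2542364)
x = -19720249235/18444319218 (x = (732697/118881 - 1161182)/(1446242 + (-151 - 360045)) = (732697*(1/118881) - 1161182)/(1446242 - 360196) = (104671/16983 - 1161182)/1086046 = -19720249235/16983*1/1086046 = -19720249235/18444319218 ≈ -1.0692)
(x + f) - 2043843 = (-19720249235/18444319218 + 2542364) - 2043843 = 46892153464102117/18444319218 - 2043843 = 9194860740627343/18444319218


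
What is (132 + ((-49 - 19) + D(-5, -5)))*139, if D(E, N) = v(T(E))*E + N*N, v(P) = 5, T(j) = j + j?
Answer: 8896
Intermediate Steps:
T(j) = 2*j
D(E, N) = N² + 5*E (D(E, N) = 5*E + N*N = 5*E + N² = N² + 5*E)
(132 + ((-49 - 19) + D(-5, -5)))*139 = (132 + ((-49 - 19) + ((-5)² + 5*(-5))))*139 = (132 + (-68 + (25 - 25)))*139 = (132 + (-68 + 0))*139 = (132 - 68)*139 = 64*139 = 8896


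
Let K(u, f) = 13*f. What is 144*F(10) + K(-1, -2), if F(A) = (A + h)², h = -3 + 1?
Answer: 9190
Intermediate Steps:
h = -2
F(A) = (-2 + A)² (F(A) = (A - 2)² = (-2 + A)²)
144*F(10) + K(-1, -2) = 144*(-2 + 10)² + 13*(-2) = 144*8² - 26 = 144*64 - 26 = 9216 - 26 = 9190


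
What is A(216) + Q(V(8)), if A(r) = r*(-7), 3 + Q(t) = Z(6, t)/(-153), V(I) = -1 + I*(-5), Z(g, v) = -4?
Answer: -231791/153 ≈ -1515.0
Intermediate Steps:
V(I) = -1 - 5*I
Q(t) = -455/153 (Q(t) = -3 - 4/(-153) = -3 - 4*(-1/153) = -3 + 4/153 = -455/153)
A(r) = -7*r
A(216) + Q(V(8)) = -7*216 - 455/153 = -1512 - 455/153 = -231791/153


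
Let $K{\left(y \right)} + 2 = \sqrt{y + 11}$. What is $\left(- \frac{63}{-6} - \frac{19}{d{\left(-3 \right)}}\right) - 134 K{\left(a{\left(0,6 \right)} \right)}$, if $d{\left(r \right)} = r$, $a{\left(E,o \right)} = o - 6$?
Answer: $\frac{1709}{6} - 134 \sqrt{11} \approx -159.59$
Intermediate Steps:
$a{\left(E,o \right)} = -6 + o$ ($a{\left(E,o \right)} = o - 6 = -6 + o$)
$K{\left(y \right)} = -2 + \sqrt{11 + y}$ ($K{\left(y \right)} = -2 + \sqrt{y + 11} = -2 + \sqrt{11 + y}$)
$\left(- \frac{63}{-6} - \frac{19}{d{\left(-3 \right)}}\right) - 134 K{\left(a{\left(0,6 \right)} \right)} = \left(- \frac{63}{-6} - \frac{19}{-3}\right) - 134 \left(-2 + \sqrt{11 + \left(-6 + 6\right)}\right) = \left(\left(-63\right) \left(- \frac{1}{6}\right) - - \frac{19}{3}\right) - 134 \left(-2 + \sqrt{11 + 0}\right) = \left(\frac{21}{2} + \frac{19}{3}\right) - 134 \left(-2 + \sqrt{11}\right) = \frac{101}{6} + \left(268 - 134 \sqrt{11}\right) = \frac{1709}{6} - 134 \sqrt{11}$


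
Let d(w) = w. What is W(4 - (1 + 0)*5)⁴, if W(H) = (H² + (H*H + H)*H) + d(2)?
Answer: 81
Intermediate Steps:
W(H) = 2 + H² + H*(H + H²) (W(H) = (H² + (H*H + H)*H) + 2 = (H² + (H² + H)*H) + 2 = (H² + (H + H²)*H) + 2 = (H² + H*(H + H²)) + 2 = 2 + H² + H*(H + H²))
W(4 - (1 + 0)*5)⁴ = (2 + (4 - (1 + 0)*5)³ + 2*(4 - (1 + 0)*5)²)⁴ = (2 + (4 - 5)³ + 2*(4 - 5)²)⁴ = (2 + (-1)³ + 2*(-1)²)⁴ = (2 - 1 + 2*1)⁴ = (2 - 1 + 2)⁴ = 3⁴ = 81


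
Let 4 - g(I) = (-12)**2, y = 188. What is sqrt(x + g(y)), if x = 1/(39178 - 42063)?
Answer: I*sqrt(1165254385)/2885 ≈ 11.832*I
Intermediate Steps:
g(I) = -140 (g(I) = 4 - 1*(-12)**2 = 4 - 1*144 = 4 - 144 = -140)
x = -1/2885 (x = 1/(-2885) = -1/2885 ≈ -0.00034662)
sqrt(x + g(y)) = sqrt(-1/2885 - 140) = sqrt(-403901/2885) = I*sqrt(1165254385)/2885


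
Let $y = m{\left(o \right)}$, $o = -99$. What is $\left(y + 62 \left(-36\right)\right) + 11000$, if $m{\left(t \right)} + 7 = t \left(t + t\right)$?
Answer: $28363$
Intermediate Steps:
$m{\left(t \right)} = -7 + 2 t^{2}$ ($m{\left(t \right)} = -7 + t \left(t + t\right) = -7 + t 2 t = -7 + 2 t^{2}$)
$y = 19595$ ($y = -7 + 2 \left(-99\right)^{2} = -7 + 2 \cdot 9801 = -7 + 19602 = 19595$)
$\left(y + 62 \left(-36\right)\right) + 11000 = \left(19595 + 62 \left(-36\right)\right) + 11000 = \left(19595 - 2232\right) + 11000 = 17363 + 11000 = 28363$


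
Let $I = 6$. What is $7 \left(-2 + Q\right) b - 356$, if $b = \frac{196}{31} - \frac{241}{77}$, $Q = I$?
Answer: $- \frac{90912}{341} \approx -266.6$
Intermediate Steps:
$Q = 6$
$b = \frac{7621}{2387}$ ($b = 196 \cdot \frac{1}{31} - \frac{241}{77} = \frac{196}{31} - \frac{241}{77} = \frac{7621}{2387} \approx 3.1927$)
$7 \left(-2 + Q\right) b - 356 = 7 \left(-2 + 6\right) \frac{7621}{2387} - 356 = 7 \cdot 4 \cdot \frac{7621}{2387} - 356 = 28 \cdot \frac{7621}{2387} - 356 = \frac{30484}{341} - 356 = - \frac{90912}{341}$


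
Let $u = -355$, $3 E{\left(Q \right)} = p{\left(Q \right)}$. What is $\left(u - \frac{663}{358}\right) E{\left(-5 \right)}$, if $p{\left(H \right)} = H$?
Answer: $\frac{638765}{1074} \approx 594.75$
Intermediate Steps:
$E{\left(Q \right)} = \frac{Q}{3}$
$\left(u - \frac{663}{358}\right) E{\left(-5 \right)} = \left(-355 - \frac{663}{358}\right) \frac{1}{3} \left(-5\right) = \left(-355 - \frac{663}{358}\right) \left(- \frac{5}{3}\right) = \left(- \frac{127753}{358}\right) \left(- \frac{5}{3}\right) = \frac{638765}{1074}$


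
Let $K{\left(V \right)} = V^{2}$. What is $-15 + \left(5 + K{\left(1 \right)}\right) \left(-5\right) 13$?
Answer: $-405$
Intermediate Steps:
$-15 + \left(5 + K{\left(1 \right)}\right) \left(-5\right) 13 = -15 + \left(5 + 1^{2}\right) \left(-5\right) 13 = -15 + \left(5 + 1\right) \left(-5\right) 13 = -15 + 6 \left(-5\right) 13 = -15 - 390 = -405$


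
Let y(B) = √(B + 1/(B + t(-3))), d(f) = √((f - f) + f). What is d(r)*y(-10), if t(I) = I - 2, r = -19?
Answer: -√43035/15 ≈ -13.830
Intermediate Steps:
t(I) = -2 + I
d(f) = √f (d(f) = √(0 + f) = √f)
y(B) = √(B + 1/(-5 + B)) (y(B) = √(B + 1/(B + (-2 - 3))) = √(B + 1/(B - 5)) = √(B + 1/(-5 + B)))
d(r)*y(-10) = √(-19)*√((1 - 10*(-5 - 10))/(-5 - 10)) = (I*√19)*√((1 - 10*(-15))/(-15)) = (I*√19)*√(-(1 + 150)/15) = (I*√19)*√(-1/15*151) = (I*√19)*√(-151/15) = (I*√19)*(I*√2265/15) = -√43035/15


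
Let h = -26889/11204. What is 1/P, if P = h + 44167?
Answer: 11204/494820179 ≈ 2.2643e-5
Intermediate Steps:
h = -26889/11204 (h = -26889*1/11204 = -26889/11204 ≈ -2.3999)
P = 494820179/11204 (P = -26889/11204 + 44167 = 494820179/11204 ≈ 44165.)
1/P = 1/(494820179/11204) = 11204/494820179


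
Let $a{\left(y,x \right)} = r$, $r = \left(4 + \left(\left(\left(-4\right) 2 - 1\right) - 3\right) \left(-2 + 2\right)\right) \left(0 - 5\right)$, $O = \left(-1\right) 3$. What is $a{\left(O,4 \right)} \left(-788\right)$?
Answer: $15760$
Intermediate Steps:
$O = -3$
$r = -20$ ($r = \left(4 + \left(\left(-8 - 1\right) - 3\right) 0\right) \left(-5\right) = \left(4 + \left(-9 - 3\right) 0\right) \left(-5\right) = \left(4 - 0\right) \left(-5\right) = \left(4 + 0\right) \left(-5\right) = 4 \left(-5\right) = -20$)
$a{\left(y,x \right)} = -20$
$a{\left(O,4 \right)} \left(-788\right) = \left(-20\right) \left(-788\right) = 15760$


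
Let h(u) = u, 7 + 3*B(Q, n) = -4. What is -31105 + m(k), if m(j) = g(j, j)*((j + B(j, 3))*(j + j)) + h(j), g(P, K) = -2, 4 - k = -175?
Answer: -469394/3 ≈ -1.5646e+5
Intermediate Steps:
k = 179 (k = 4 - 1*(-175) = 4 + 175 = 179)
B(Q, n) = -11/3 (B(Q, n) = -7/3 + (⅓)*(-4) = -7/3 - 4/3 = -11/3)
m(j) = j - 4*j*(-11/3 + j) (m(j) = -2*(j - 11/3)*(j + j) + j = -2*(-11/3 + j)*2*j + j = -4*j*(-11/3 + j) + j = j - 4*j*(-11/3 + j))
-31105 + m(k) = -31105 + (⅓)*179*(47 - 12*179) = -31105 + (⅓)*179*(47 - 2148) = -31105 + (⅓)*179*(-2101) = -31105 - 376079/3 = -469394/3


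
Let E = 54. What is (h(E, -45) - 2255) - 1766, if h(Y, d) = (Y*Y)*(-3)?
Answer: -12769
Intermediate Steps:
h(Y, d) = -3*Y² (h(Y, d) = Y²*(-3) = -3*Y²)
(h(E, -45) - 2255) - 1766 = (-3*54² - 2255) - 1766 = (-3*2916 - 2255) - 1766 = (-8748 - 2255) - 1766 = -11003 - 1766 = -12769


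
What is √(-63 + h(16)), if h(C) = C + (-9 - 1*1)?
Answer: I*√57 ≈ 7.5498*I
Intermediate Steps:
h(C) = -10 + C (h(C) = C + (-9 - 1) = C - 10 = -10 + C)
√(-63 + h(16)) = √(-63 + (-10 + 16)) = √(-63 + 6) = √(-57) = I*√57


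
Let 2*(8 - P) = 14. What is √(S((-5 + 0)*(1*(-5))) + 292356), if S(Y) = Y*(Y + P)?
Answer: √293006 ≈ 541.30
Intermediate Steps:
P = 1 (P = 8 - ½*14 = 8 - 7 = 1)
S(Y) = Y*(1 + Y) (S(Y) = Y*(Y + 1) = Y*(1 + Y))
√(S((-5 + 0)*(1*(-5))) + 292356) = √(((-5 + 0)*(1*(-5)))*(1 + (-5 + 0)*(1*(-5))) + 292356) = √((-5*(-5))*(1 - 5*(-5)) + 292356) = √(25*(1 + 25) + 292356) = √(25*26 + 292356) = √(650 + 292356) = √293006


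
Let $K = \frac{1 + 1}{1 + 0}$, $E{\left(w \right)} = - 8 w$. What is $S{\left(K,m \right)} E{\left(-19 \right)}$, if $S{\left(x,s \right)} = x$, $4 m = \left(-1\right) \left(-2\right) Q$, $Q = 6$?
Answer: $304$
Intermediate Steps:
$m = 3$ ($m = \frac{\left(-1\right) \left(-2\right) 6}{4} = \frac{2 \cdot 6}{4} = \frac{1}{4} \cdot 12 = 3$)
$K = 2$ ($K = \frac{2}{1} = 2 \cdot 1 = 2$)
$S{\left(K,m \right)} E{\left(-19 \right)} = 2 \left(\left(-8\right) \left(-19\right)\right) = 2 \cdot 152 = 304$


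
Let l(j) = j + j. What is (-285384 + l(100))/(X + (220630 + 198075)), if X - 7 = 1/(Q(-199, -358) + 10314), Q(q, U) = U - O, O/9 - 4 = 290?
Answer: -2084695040/3060784721 ≈ -0.68110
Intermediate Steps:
O = 2646 (O = 36 + 9*290 = 36 + 2610 = 2646)
Q(q, U) = -2646 + U (Q(q, U) = U - 1*2646 = U - 2646 = -2646 + U)
l(j) = 2*j
X = 51171/7310 (X = 7 + 1/((-2646 - 358) + 10314) = 7 + 1/(-3004 + 10314) = 7 + 1/7310 = 51171/7310 ≈ 7.0001)
(-285384 + l(100))/(X + (220630 + 198075)) = (-285384 + 2*100)/(51171/7310 + (220630 + 198075)) = (-285384 + 200)/(51171/7310 + 418705) = -285184/3060784721/7310 = -285184*7310/3060784721 = -2084695040/3060784721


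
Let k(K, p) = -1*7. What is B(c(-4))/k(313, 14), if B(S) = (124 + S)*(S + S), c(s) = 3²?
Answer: -342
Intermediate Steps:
k(K, p) = -7
c(s) = 9
B(S) = 2*S*(124 + S) (B(S) = (124 + S)*(2*S) = 2*S*(124 + S))
B(c(-4))/k(313, 14) = (2*9*(124 + 9))/(-7) = (2*9*133)*(-⅐) = 2394*(-⅐) = -342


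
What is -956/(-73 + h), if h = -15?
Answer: 239/22 ≈ 10.864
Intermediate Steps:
-956/(-73 + h) = -956/(-73 - 15) = -956/(-88) = -1/88*(-956) = 239/22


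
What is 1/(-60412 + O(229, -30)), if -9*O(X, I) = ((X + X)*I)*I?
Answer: -1/106212 ≈ -9.4151e-6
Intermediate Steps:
O(X, I) = -2*X*I²/9 (O(X, I) = -(X + X)*I*I/9 = -(2*X)*I*I/9 = -2*I*X*I/9 = -2*X*I²/9)
1/(-60412 + O(229, -30)) = 1/(-60412 - 2/9*229*(-30)²) = 1/(-60412 - 2/9*229*900) = 1/(-60412 - 45800) = 1/(-106212) = -1/106212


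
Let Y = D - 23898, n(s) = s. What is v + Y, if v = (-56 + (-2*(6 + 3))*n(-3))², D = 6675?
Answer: -17219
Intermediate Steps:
v = 4 (v = (-56 - 2*(6 + 3)*(-3))² = (-56 - 2*9*(-3))² = (-56 - 18*(-3))² = (-56 + 54)² = (-2)² = 4)
Y = -17223 (Y = 6675 - 23898 = -17223)
v + Y = 4 - 17223 = -17219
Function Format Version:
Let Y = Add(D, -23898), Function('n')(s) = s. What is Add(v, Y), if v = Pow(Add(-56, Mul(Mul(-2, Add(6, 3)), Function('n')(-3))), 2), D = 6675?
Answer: -17219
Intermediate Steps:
v = 4 (v = Pow(Add(-56, Mul(Mul(-2, Add(6, 3)), -3)), 2) = Pow(Add(-56, Mul(Mul(-2, 9), -3)), 2) = Pow(Add(-56, Mul(-18, -3)), 2) = Pow(Add(-56, 54), 2) = Pow(-2, 2) = 4)
Y = -17223 (Y = Add(6675, -23898) = -17223)
Add(v, Y) = Add(4, -17223) = -17219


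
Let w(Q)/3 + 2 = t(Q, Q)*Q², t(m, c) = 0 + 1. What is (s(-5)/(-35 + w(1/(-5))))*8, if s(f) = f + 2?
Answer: 300/511 ≈ 0.58708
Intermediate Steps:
t(m, c) = 1
w(Q) = -6 + 3*Q² (w(Q) = -6 + 3*(1*Q²) = -6 + 3*Q²)
s(f) = 2 + f
(s(-5)/(-35 + w(1/(-5))))*8 = ((2 - 5)/(-35 + (-6 + 3*(1/(-5))²)))*8 = -3/(-35 + (-6 + 3*(-⅕)²))*8 = -3/(-35 + (-6 + 3*(1/25)))*8 = -3/(-35 + (-6 + 3/25))*8 = -3/(-35 - 147/25)*8 = -3/(-1022/25)*8 = -3*(-25/1022)*8 = (75/1022)*8 = 300/511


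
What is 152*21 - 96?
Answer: 3096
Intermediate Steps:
152*21 - 96 = 3192 - 96 = 3096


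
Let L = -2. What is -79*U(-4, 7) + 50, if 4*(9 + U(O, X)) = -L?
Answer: 1443/2 ≈ 721.50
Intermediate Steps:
U(O, X) = -17/2 (U(O, X) = -9 + (-1*(-2))/4 = -9 + (¼)*2 = -9 + ½ = -17/2)
-79*U(-4, 7) + 50 = -79*(-17/2) + 50 = 1343/2 + 50 = 1443/2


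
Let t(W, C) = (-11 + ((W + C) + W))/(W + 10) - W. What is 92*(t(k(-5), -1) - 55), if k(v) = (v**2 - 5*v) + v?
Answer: -498824/55 ≈ -9069.5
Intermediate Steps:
k(v) = v**2 - 4*v
t(W, C) = -W + (-11 + C + 2*W)/(10 + W) (t(W, C) = (-11 + ((C + W) + W))/(10 + W) - W = (-11 + (C + 2*W))/(10 + W) - W = (-11 + C + 2*W)/(10 + W) - W = -W + (-11 + C + 2*W)/(10 + W))
92*(t(k(-5), -1) - 55) = 92*((-11 - 1 - (-5*(-4 - 5))**2 - (-40)*(-4 - 5))/(10 - 5*(-4 - 5)) - 55) = 92*((-11 - 1 - (-5*(-9))**2 - (-40)*(-9))/(10 - 5*(-9)) - 55) = 92*((-11 - 1 - 1*45**2 - 8*45)/(10 + 45) - 55) = 92*((-11 - 1 - 1*2025 - 360)/55 - 55) = 92*((-11 - 1 - 2025 - 360)/55 - 55) = 92*((1/55)*(-2397) - 55) = 92*(-2397/55 - 55) = 92*(-5422/55) = -498824/55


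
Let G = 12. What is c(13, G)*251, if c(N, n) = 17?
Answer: 4267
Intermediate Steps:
c(13, G)*251 = 17*251 = 4267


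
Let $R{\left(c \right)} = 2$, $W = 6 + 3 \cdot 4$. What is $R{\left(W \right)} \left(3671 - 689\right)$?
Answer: $5964$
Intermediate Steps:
$W = 18$ ($W = 6 + 12 = 18$)
$R{\left(W \right)} \left(3671 - 689\right) = 2 \left(3671 - 689\right) = 2 \cdot 2982 = 5964$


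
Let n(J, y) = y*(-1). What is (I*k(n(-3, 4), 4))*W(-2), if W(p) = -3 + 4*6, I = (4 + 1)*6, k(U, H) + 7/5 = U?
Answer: -3402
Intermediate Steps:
n(J, y) = -y
k(U, H) = -7/5 + U
I = 30 (I = 5*6 = 30)
W(p) = 21 (W(p) = -3 + 24 = 21)
(I*k(n(-3, 4), 4))*W(-2) = (30*(-7/5 - 1*4))*21 = (30*(-7/5 - 4))*21 = (30*(-27/5))*21 = -162*21 = -3402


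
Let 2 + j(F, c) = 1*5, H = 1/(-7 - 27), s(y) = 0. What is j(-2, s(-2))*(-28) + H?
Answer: -2857/34 ≈ -84.029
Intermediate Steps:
H = -1/34 (H = 1/(-34) = -1/34 ≈ -0.029412)
j(F, c) = 3 (j(F, c) = -2 + 1*5 = -2 + 5 = 3)
j(-2, s(-2))*(-28) + H = 3*(-28) - 1/34 = -84 - 1/34 = -2857/34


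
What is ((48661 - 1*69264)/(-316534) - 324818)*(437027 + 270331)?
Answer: -36363831843598911/158267 ≈ -2.2976e+11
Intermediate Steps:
((48661 - 1*69264)/(-316534) - 324818)*(437027 + 270331) = ((48661 - 69264)*(-1/316534) - 324818)*707358 = (-20603*(-1/316534) - 324818)*707358 = (20603/316534 - 324818)*707358 = -102815920209/316534*707358 = -36363831843598911/158267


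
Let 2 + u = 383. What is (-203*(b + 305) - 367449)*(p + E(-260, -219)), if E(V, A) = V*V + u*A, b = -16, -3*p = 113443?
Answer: 68587631360/3 ≈ 2.2863e+10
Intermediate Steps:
p = -113443/3 (p = -⅓*113443 = -113443/3 ≈ -37814.)
u = 381 (u = -2 + 383 = 381)
E(V, A) = V² + 381*A (E(V, A) = V*V + 381*A = V² + 381*A)
(-203*(b + 305) - 367449)*(p + E(-260, -219)) = (-203*(-16 + 305) - 367449)*(-113443/3 + ((-260)² + 381*(-219))) = (-203*289 - 367449)*(-113443/3 + (67600 - 83439)) = (-58667 - 367449)*(-113443/3 - 15839) = -426116*(-160960/3) = 68587631360/3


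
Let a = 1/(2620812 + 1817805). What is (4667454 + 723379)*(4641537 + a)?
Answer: 111061968605232296890/4438617 ≈ 2.5022e+13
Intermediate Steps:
a = 1/4438617 ≈ 2.2530e-7
(4667454 + 723379)*(4641537 + a) = (4667454 + 723379)*(4641537 + 1/4438617) = 5390833*(20602005034330/4438617) = 111061968605232296890/4438617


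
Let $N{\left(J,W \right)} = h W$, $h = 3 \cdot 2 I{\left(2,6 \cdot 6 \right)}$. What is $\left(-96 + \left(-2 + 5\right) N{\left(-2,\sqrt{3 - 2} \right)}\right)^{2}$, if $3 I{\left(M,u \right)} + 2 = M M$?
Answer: $7056$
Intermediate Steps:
$I{\left(M,u \right)} = - \frac{2}{3} + \frac{M^{2}}{3}$ ($I{\left(M,u \right)} = - \frac{2}{3} + \frac{M M}{3} = - \frac{2}{3} + \frac{M^{2}}{3}$)
$h = 4$ ($h = 3 \cdot 2 \left(- \frac{2}{3} + \frac{2^{2}}{3}\right) = 6 \left(- \frac{2}{3} + \frac{1}{3} \cdot 4\right) = 6 \left(- \frac{2}{3} + \frac{4}{3}\right) = 6 \cdot \frac{2}{3} = 4$)
$N{\left(J,W \right)} = 4 W$
$\left(-96 + \left(-2 + 5\right) N{\left(-2,\sqrt{3 - 2} \right)}\right)^{2} = \left(-96 + \left(-2 + 5\right) 4 \sqrt{3 - 2}\right)^{2} = \left(-96 + 3 \cdot 4 \sqrt{1}\right)^{2} = \left(-96 + 3 \cdot 4 \cdot 1\right)^{2} = \left(-96 + 3 \cdot 4\right)^{2} = \left(-96 + 12\right)^{2} = \left(-84\right)^{2} = 7056$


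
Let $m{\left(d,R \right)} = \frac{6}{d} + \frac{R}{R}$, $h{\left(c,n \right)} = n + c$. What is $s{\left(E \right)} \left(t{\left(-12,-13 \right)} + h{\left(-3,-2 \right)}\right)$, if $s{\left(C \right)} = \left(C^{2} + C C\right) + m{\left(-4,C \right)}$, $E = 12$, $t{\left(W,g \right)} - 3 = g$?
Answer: $- \frac{8625}{2} \approx -4312.5$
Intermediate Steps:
$t{\left(W,g \right)} = 3 + g$
$h{\left(c,n \right)} = c + n$
$m{\left(d,R \right)} = 1 + \frac{6}{d}$ ($m{\left(d,R \right)} = \frac{6}{d} + 1 = 1 + \frac{6}{d}$)
$s{\left(C \right)} = - \frac{1}{2} + 2 C^{2}$ ($s{\left(C \right)} = \left(C^{2} + C C\right) + \frac{6 - 4}{-4} = \left(C^{2} + C^{2}\right) - \frac{1}{2} = 2 C^{2} - \frac{1}{2} = - \frac{1}{2} + 2 C^{2}$)
$s{\left(E \right)} \left(t{\left(-12,-13 \right)} + h{\left(-3,-2 \right)}\right) = \left(- \frac{1}{2} + 2 \cdot 12^{2}\right) \left(\left(3 - 13\right) - 5\right) = \left(- \frac{1}{2} + 2 \cdot 144\right) \left(-10 - 5\right) = \left(- \frac{1}{2} + 288\right) \left(-15\right) = \frac{575}{2} \left(-15\right) = - \frac{8625}{2}$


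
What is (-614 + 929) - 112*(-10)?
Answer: 1435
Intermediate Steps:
(-614 + 929) - 112*(-10) = 315 + 1120 = 1435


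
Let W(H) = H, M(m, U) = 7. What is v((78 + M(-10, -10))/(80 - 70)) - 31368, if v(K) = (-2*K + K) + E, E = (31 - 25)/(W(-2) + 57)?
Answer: -3451403/110 ≈ -31376.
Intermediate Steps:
E = 6/55 (E = (31 - 25)/(-2 + 57) = 6/55 ≈ 0.10909)
v(K) = 6/55 - K (v(K) = (-2*K + K) + 6/55 = -K + 6/55 = 6/55 - K)
v((78 + M(-10, -10))/(80 - 70)) - 31368 = (6/55 - (78 + 7)/(80 - 70)) - 31368 = (6/55 - 85/10) - 31368 = (6/55 - 1*17/2) - 31368 = (6/55 - 17/2) - 31368 = -923/110 - 31368 = -3451403/110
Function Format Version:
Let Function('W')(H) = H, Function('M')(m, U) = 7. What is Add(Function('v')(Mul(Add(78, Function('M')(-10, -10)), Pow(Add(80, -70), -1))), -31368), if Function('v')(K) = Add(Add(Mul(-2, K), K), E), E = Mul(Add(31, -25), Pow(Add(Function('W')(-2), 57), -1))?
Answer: Rational(-3451403, 110) ≈ -31376.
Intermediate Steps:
E = Rational(6, 55) (E = Mul(Add(31, -25), Pow(Add(-2, 57), -1)) = Mul(6, Pow(55, -1)) = Mul(6, Rational(1, 55)) = Rational(6, 55) ≈ 0.10909)
Function('v')(K) = Add(Rational(6, 55), Mul(-1, K)) (Function('v')(K) = Add(Add(Mul(-2, K), K), Rational(6, 55)) = Add(Mul(-1, K), Rational(6, 55)) = Add(Rational(6, 55), Mul(-1, K)))
Add(Function('v')(Mul(Add(78, Function('M')(-10, -10)), Pow(Add(80, -70), -1))), -31368) = Add(Add(Rational(6, 55), Mul(-1, Mul(Add(78, 7), Pow(Add(80, -70), -1)))), -31368) = Add(Add(Rational(6, 55), Mul(-1, Mul(85, Pow(10, -1)))), -31368) = Add(Add(Rational(6, 55), Mul(-1, Mul(85, Rational(1, 10)))), -31368) = Add(Add(Rational(6, 55), Mul(-1, Rational(17, 2))), -31368) = Add(Add(Rational(6, 55), Rational(-17, 2)), -31368) = Add(Rational(-923, 110), -31368) = Rational(-3451403, 110)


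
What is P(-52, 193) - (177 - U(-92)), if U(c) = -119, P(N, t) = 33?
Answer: -263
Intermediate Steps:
P(-52, 193) - (177 - U(-92)) = 33 - (177 - 1*(-119)) = 33 - (177 + 119) = 33 - 1*296 = 33 - 296 = -263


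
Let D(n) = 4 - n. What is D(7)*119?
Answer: -357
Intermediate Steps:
D(7)*119 = (4 - 1*7)*119 = (4 - 7)*119 = -3*119 = -357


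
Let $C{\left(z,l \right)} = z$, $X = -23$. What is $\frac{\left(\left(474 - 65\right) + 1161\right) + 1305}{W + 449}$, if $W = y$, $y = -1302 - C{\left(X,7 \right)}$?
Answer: $- \frac{575}{166} \approx -3.4639$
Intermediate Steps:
$y = -1279$ ($y = -1302 - -23 = -1302 + 23 = -1279$)
$W = -1279$
$\frac{\left(\left(474 - 65\right) + 1161\right) + 1305}{W + 449} = \frac{\left(\left(474 - 65\right) + 1161\right) + 1305}{-1279 + 449} = \frac{\left(409 + 1161\right) + 1305}{-830} = \left(1570 + 1305\right) \left(- \frac{1}{830}\right) = 2875 \left(- \frac{1}{830}\right) = - \frac{575}{166}$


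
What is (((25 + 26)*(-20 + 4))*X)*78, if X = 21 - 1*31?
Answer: 636480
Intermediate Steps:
X = -10 (X = 21 - 31 = -10)
(((25 + 26)*(-20 + 4))*X)*78 = (((25 + 26)*(-20 + 4))*(-10))*78 = ((51*(-16))*(-10))*78 = -816*(-10)*78 = 8160*78 = 636480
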